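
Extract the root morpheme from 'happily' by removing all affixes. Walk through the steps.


Remove suffix '-ly' from 'happily' to get root 'happy'.

happy


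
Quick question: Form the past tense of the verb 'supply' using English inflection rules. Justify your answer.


Apply rule: Change -y to -ied. 'supply' becomes 'supplied'.

supplied


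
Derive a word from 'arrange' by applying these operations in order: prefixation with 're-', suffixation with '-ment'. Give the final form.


Step 1: Add prefix 're-' to 'arrange' = 'rearrange'
Step 2: Add suffix '-ment' to 'rearrange' = 'rearrangement'

rearrangement


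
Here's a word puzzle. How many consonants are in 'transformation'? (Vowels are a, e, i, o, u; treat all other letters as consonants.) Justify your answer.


Consonants in 'transformation': t, r, n, s, f, r, m, t, n = 9 consonants.

9


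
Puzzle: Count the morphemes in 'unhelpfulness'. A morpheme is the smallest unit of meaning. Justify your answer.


Decomposition: un- (prefix) + help (root) + -ful (suffix) + -ness (suffix) = 4 morpheme(s)

4 morphemes


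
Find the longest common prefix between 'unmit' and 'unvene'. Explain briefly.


Compare from the start: 2 characters match: 'un'. Mismatch at position 3: 'm' vs 'v'.

un


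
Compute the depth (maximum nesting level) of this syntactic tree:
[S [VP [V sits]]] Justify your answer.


Count bracket nesting levels:
'[' at pos 0: depth = 1
'[' at pos 3: depth = 2
'[' at pos 7: depth = 3
Maximum depth reached: 3

3


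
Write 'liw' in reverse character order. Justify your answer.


Reverse 'liw' character by character: 'wil'.

wil


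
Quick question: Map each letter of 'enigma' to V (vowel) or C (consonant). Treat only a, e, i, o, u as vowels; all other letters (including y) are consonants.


Letter mapping: e = V, n = C, i = V, g = C, m = C, a = V.

VCVCCV


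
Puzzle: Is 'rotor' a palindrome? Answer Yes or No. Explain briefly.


Forward: 'rotor'
Reversed: 'rotor'
They are identical.

Yes


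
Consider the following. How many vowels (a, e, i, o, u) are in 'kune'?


Vowels in 'kune': u, e = 2 vowels.

2


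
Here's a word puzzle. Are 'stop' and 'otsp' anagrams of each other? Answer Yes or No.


Sorted letters of 'stop': 'opst'
Sorted letters of 'otsp': 'opst'
They match.

Yes


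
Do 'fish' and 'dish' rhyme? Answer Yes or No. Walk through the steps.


Rime (stressed vowel + following sounds) of 'fish': -ish = /ɪʃ/
Rime of 'dish': -ish = /ɪʃ/
/ɪʃ/ and /ɪʃ/ are the same ending sound, so the words rhyme.

Yes


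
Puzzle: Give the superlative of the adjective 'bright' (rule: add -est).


Apply superlative formation (add -est): 'bright' -> 'brightest'.

brightest


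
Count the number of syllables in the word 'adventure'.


Break 'adventure' into syllables: ad-ven-ture -> ad | ven | ture = 3 syllables

3 syllables


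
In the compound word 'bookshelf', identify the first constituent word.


Split 'bookshelf' into 'book' + 'shelf'. The first part is 'book'.

book


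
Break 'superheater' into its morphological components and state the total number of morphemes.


Step 1: Identify prefix: 'super' (meaning: above)
Step 2: Identify root: 'heat'
Step 3: Identify suffix(es): 'er'
Decomposition: super- (prefix: above) + heat (root) + -er (suffix: one who)
Total morphemes: 3

3 morphemes (super- (prefix: above) + heat (root) + -er (suffix: one who))


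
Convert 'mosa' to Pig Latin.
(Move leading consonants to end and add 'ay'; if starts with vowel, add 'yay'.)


'mosa': move consonant cluster 'm' to end and add 'ay': 'osamay'.

osamay


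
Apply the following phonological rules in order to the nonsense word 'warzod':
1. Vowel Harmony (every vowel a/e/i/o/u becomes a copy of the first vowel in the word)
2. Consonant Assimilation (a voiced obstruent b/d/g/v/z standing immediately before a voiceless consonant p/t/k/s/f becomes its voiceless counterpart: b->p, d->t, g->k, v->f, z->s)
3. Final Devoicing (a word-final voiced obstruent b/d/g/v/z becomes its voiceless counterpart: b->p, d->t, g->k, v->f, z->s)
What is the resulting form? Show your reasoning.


Starting form: 'warzod'
Rule 1: Vowel Harmony: all vowels become 'a' (matching first vowel). 'warzod' -> 'warzad'
Rule 2: Consonant Assimilation: no voiced obstruent (b/d/g/v/z) stands immediately before a voiceless consonant (p/t/k/s/f). No change.
Rule 3: Final Devoicing: word-final voiced obstruent 'd' becomes voiceless 't'. 'warzad' -> 'warzat'
Final form: 'warzat'

warzat


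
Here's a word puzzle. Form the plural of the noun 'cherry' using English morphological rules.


Apply rule: Change -y to -ies (consonant + y). 'cherry' becomes 'cherries'.

cherries


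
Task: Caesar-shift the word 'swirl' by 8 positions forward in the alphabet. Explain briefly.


Shift each letter by 8: s -> a, w -> e, i -> q, r -> z, l -> t. Result: 'aeqzt'.

aeqzt


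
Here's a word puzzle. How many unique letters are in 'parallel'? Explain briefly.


Unique letters in 'parallel': {a, e, l, p, r} = 5 distinct letters.

5


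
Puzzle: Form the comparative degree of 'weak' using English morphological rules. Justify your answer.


Apply comparative formation (add -er): 'weak' -> 'weaker'.

weaker


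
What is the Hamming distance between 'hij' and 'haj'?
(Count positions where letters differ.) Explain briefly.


Alignment:
Position 1: 'h' vs 'h' = match
Position 2: 'i' vs 'a' = DIFFER
Position 3: 'j' vs 'j' = match
Total differences: 1

1


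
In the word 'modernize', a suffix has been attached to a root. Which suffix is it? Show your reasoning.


The word 'modernize' = 'modern' (root) + '-ize' (suffix). The suffix is '-ize'.

ize


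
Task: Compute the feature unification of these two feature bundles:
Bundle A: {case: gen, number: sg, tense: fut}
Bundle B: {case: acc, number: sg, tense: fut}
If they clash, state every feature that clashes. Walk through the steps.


Compare features:
case: A=gen vs B=acc -> CLASH
number: A=sg vs B=sg -> unified: sg
tense: A=fut vs B=fut -> unified: fut
Clash detected on feature 'case' (gen vs acc); unification fails.

CLASH on 'case' (gen vs acc)


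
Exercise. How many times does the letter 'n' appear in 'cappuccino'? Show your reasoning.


Letter 'n' in 'cappuccino': found at position(s) 9 = 1 occurrence(s).

1


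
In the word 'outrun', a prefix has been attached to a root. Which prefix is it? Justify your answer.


The word 'outrun' = 'out' (prefix) + 'run' (root). The prefix is 'out'.

out


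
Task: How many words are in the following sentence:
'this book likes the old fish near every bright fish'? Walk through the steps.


Split into words: this | book | likes | the | old | fish | near | every | bright | fish = 10 words.

10


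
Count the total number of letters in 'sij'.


Spell out 'sij' and number each letter: s(1), i(2), j(3). Total: 3 letters.

3


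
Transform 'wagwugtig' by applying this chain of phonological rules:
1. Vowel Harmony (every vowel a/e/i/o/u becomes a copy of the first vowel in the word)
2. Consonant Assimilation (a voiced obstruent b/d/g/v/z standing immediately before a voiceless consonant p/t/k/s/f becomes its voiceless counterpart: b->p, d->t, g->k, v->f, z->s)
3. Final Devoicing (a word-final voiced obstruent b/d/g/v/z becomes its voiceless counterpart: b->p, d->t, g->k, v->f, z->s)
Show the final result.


Starting form: 'wagwugtig'
Rule 1: Vowel Harmony: all vowels become 'a' (matching first vowel). 'wagwugtig' -> 'wagwagtag'
Rule 2: Consonant Assimilation: voiced obstruent before voiceless consonant becomes voiceless ('gt' -> 'kt'). 'wagwagtag' -> 'wagwaktag'
Rule 3: Final Devoicing: word-final voiced obstruent 'g' becomes voiceless 'k'. 'wagwaktag' -> 'wagwaktak'
Final form: 'wagwaktak'

wagwaktak


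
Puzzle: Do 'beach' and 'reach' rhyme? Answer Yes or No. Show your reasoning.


Rime (stressed vowel + following sounds) of 'beach': -each = /iːtʃ/
Rime of 'reach': -each = /iːtʃ/
/iːtʃ/ and /iːtʃ/ are the same ending sound, so the words rhyme.

Yes


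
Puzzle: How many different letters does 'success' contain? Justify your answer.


Unique letters in 'success': {c, e, s, u} = 4 distinct letters.

4


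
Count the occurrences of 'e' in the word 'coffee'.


Letter 'e' in 'coffee': found at position(s) 5, 6 = 2 occurrence(s).

2


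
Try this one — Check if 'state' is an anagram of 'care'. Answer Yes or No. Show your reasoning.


Sorted letters of 'state': 'aestt'
Sorted letters of 'care': 'acer'
They do not match.

No


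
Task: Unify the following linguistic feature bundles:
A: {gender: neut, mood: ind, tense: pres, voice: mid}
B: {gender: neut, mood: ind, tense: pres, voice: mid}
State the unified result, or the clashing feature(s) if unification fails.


Compare features:
gender: A=neut vs B=neut -> unified: neut
mood: A=ind vs B=ind -> unified: ind
tense: A=pres vs B=pres -> unified: pres
voice: A=mid vs B=mid -> unified: mid
No clashes found.

Unified: {gender: neut, mood: ind, tense: pres, voice: mid}


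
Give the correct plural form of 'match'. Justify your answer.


Apply rule: Add -es (sibilant/fricative ending). 'match' becomes 'matches'.

matches


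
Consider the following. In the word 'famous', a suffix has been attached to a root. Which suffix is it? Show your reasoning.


The word 'famous' = 'fame' (root) + '-ous' (suffix). The suffix is '-ous'.

ous


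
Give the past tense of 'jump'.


Apply rule: Add -ed. 'jump' becomes 'jumped'.

jumped


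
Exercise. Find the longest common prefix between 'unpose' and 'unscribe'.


Compare from the start: 2 characters match: 'un'. Mismatch at position 3: 'p' vs 's'.

un


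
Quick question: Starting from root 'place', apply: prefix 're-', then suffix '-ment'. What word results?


Step 1: Add prefix 're-' to 'place' = 'replace'
Step 2: Add suffix '-ment' to 'replace' = 'replacement'

replacement


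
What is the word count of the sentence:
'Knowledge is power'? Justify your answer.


Split into words: Knowledge | is | power = 3 words.

3


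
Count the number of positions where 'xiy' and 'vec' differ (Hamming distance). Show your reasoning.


Alignment:
Position 1: 'x' vs 'v' = DIFFER
Position 2: 'i' vs 'e' = DIFFER
Position 3: 'y' vs 'c' = DIFFER
Total differences: 3

3


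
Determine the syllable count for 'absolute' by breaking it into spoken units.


Break 'absolute' into syllables: ab-so-lute -> ab | so | lute = 3 syllables

3 syllables


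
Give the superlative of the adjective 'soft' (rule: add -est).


Apply superlative formation (add -est): 'soft' -> 'softest'.

softest


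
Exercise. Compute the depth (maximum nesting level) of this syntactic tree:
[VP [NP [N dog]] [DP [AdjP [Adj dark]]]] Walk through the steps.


Count bracket nesting levels:
'[' at pos 0: depth = 1
'[' at pos 4: depth = 2
'[' at pos 8: depth = 3
'[' at pos 17: depth = 2
'[' at pos 21: depth = 3
'[' at pos 27: depth = 4
Maximum depth reached: 4

4


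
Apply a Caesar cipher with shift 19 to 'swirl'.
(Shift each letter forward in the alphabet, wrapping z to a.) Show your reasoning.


Shift each letter by 19: s -> l, w -> p, i -> b, r -> k, l -> e. Result: 'lpbke'.

lpbke


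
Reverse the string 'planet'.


Reverse 'planet' character by character: 'tenalp'.

tenalp


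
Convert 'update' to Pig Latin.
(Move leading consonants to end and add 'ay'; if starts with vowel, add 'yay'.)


'update' starts with a vowel, so add 'yay': 'updateyay'.

updateyay


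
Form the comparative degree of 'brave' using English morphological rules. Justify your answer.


Apply comparative formation (ends in e: add -r): 'brave' -> 'braver'.

braver


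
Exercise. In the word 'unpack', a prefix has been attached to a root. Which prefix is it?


The word 'unpack' = 'un' (prefix) + 'pack' (root). The prefix is 'un'.

un


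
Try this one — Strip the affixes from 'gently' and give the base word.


Remove suffix '-ly' from 'gently' to get root 'gentle'.

gentle


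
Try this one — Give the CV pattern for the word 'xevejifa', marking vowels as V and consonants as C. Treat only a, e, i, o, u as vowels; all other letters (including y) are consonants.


Letter mapping: x = C, e = V, v = C, e = V, j = C, i = V, f = C, a = V.

CVCVCVCV


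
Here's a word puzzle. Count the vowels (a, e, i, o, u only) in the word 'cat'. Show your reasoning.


Vowels in 'cat': a = 1 vowels.

1


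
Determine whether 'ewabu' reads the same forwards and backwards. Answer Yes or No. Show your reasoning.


Forward: 'ewabu'
Reversed: 'ubawe'
They differ.

No


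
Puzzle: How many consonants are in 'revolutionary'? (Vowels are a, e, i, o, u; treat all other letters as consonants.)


Consonants in 'revolutionary': r, v, l, t, n, r, y = 7 consonants.

7


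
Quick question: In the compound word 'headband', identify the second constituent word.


Split 'headband' into 'head' + 'band'. The second part is 'band'.

band


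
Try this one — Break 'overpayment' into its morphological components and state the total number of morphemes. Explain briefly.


Step 1: Identify prefix: 'over' (meaning: excessively)
Step 2: Identify root: 'pay'
Step 3: Identify suffix(es): 'ment'
Decomposition: over- (prefix: excessively) + pay (root) + -ment (suffix: action/result)
Total morphemes: 3

3 morphemes (over- (prefix: excessively) + pay (root) + -ment (suffix: action/result))


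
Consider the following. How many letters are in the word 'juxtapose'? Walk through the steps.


Spell out 'juxtapose' and number each letter: j(1), u(2), x(3), t(4), a(5), p(6), o(7), s(8), e(9). Total: 9 letters.

9


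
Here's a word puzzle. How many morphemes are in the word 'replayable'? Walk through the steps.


Decomposition: re- (prefix) + play (root) + -able (suffix) = 3 morpheme(s)

3 morphemes


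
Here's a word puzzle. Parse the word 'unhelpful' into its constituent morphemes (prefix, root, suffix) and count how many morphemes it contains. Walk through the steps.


Step 1: Identify prefix: 'un' (meaning: not/reverse)
Step 2: Identify root: 'help'
Step 3: Identify suffix(es): 'ful'
Decomposition: un- (prefix: not/reverse) + help (root) + -ful (suffix: full of)
Total morphemes: 3

3 morphemes (un- (prefix: not/reverse) + help (root) + -ful (suffix: full of))


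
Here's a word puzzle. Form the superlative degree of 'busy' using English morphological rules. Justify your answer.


Apply superlative formation (consonant + y: change y to i, add -est): 'busy' -> 'busiest'.

busiest


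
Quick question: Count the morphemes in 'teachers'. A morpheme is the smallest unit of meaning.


Decomposition: teach (root) + -er (suffix) + -s (plural) = 3 morpheme(s)

3 morphemes


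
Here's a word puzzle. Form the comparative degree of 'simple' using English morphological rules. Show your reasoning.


Apply comparative formation (ends in e: add -r): 'simple' -> 'simpler'.

simpler


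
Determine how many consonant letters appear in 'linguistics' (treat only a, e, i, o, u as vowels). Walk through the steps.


Consonants in 'linguistics': l, n, g, s, t, c, s = 7 consonants.

7


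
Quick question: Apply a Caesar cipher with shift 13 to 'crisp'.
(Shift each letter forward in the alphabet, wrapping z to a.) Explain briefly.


Shift each letter by 13: c -> p, r -> e, i -> v, s -> f, p -> c. Result: 'pevfc'.

pevfc


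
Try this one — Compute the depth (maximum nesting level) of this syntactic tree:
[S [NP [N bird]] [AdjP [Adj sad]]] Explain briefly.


Count bracket nesting levels:
'[' at pos 0: depth = 1
'[' at pos 3: depth = 2
'[' at pos 7: depth = 3
'[' at pos 17: depth = 2
'[' at pos 23: depth = 3
Maximum depth reached: 3

3


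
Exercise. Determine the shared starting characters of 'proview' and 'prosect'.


Compare from the start: 3 characters match: 'pro'. Mismatch at position 4: 'v' vs 's'.

pro


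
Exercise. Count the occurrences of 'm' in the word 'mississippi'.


Letter 'm' in 'mississippi': found at position(s) 1 = 1 occurrence(s).

1


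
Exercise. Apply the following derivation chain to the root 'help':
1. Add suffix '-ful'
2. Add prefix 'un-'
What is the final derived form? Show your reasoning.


Step 1: Add suffix '-ful' to 'help' = 'helpful'
Step 2: Add prefix 'un-' to 'helpful' = 'unhelpful'

unhelpful


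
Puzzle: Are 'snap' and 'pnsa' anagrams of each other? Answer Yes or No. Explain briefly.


Sorted letters of 'snap': 'anps'
Sorted letters of 'pnsa': 'anps'
They match.

Yes


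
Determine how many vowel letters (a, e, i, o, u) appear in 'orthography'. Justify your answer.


Vowels in 'orthography': o, o, a = 3 vowels.

3


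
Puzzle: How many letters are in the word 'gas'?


Spell out 'gas' and number each letter: g(1), a(2), s(3). Total: 3 letters.

3


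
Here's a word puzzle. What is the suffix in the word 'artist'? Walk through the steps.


The word 'artist' = 'art' (root) + '-ist' (suffix). The suffix is '-ist'.

ist


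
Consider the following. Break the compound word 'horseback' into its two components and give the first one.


Split 'horseback' into 'horse' + 'back'. The first part is 'horse'.

horse


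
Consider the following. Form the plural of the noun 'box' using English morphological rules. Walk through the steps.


Apply rule: Add -es (sibilant/fricative ending). 'box' becomes 'boxes'.

boxes


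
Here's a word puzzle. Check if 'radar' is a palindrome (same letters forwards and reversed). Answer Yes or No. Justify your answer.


Forward: 'radar'
Reversed: 'radar'
They are identical.

Yes


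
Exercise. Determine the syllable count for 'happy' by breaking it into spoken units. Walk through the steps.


Break 'happy' into syllables: hap-py -> hap | py = 2 syllables

2 syllables


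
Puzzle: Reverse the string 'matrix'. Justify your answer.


Reverse 'matrix' character by character: 'xirtam'.

xirtam


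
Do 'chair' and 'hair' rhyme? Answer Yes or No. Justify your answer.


Rime (stressed vowel + following sounds) of 'chair': -air = /ɛər/
Rime of 'hair': -air = /ɛər/
/ɛər/ and /ɛər/ are the same ending sound, so the words rhyme.

Yes


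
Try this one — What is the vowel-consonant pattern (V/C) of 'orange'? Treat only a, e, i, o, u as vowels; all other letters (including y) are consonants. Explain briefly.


Letter mapping: o = V, r = C, a = V, n = C, g = C, e = V.

VCVCCV


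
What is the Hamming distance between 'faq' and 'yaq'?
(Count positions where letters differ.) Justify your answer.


Alignment:
Position 1: 'f' vs 'y' = DIFFER
Position 2: 'a' vs 'a' = match
Position 3: 'q' vs 'q' = match
Total differences: 1

1


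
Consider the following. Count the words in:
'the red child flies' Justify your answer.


Split into words: the | red | child | flies = 4 words.

4


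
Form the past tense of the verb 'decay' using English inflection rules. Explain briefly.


Apply rule: Add -ed. 'decay' becomes 'decayed'.

decayed


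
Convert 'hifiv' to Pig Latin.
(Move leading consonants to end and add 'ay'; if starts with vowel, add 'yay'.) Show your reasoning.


'hifiv': move consonant cluster 'h' to end and add 'ay': 'ifivhay'.

ifivhay


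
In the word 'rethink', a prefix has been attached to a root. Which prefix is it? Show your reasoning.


The word 'rethink' = 're' (prefix) + 'think' (root). The prefix is 're'.

re


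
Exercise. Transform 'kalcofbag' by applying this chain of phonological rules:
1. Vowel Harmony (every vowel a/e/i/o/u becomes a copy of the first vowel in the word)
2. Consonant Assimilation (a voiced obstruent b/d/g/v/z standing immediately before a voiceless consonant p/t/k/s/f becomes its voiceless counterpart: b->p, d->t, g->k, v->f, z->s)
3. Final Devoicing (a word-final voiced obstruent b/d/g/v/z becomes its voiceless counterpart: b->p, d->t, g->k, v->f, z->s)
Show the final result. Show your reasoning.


Starting form: 'kalcofbag'
Rule 1: Vowel Harmony: all vowels become 'a' (matching first vowel). 'kalcofbag' -> 'kalcafbag'
Rule 2: Consonant Assimilation: no voiced obstruent (b/d/g/v/z) stands immediately before a voiceless consonant (p/t/k/s/f). No change.
Rule 3: Final Devoicing: word-final voiced obstruent 'g' becomes voiceless 'k'. 'kalcafbag' -> 'kalcafbak'
Final form: 'kalcafbak'

kalcafbak


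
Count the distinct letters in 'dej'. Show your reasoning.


Unique letters in 'dej': {d, e, j} = 3 distinct letters.

3


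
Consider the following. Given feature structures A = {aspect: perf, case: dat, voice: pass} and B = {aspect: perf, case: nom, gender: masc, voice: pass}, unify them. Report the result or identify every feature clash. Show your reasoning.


Compare features:
aspect: A=perf vs B=perf -> unified: perf
case: A=dat vs B=nom -> CLASH
gender: A=_ vs B=masc -> unified: masc
voice: A=pass vs B=pass -> unified: pass
Clash detected on feature 'case' (dat vs nom); unification fails.

CLASH on 'case' (dat vs nom)


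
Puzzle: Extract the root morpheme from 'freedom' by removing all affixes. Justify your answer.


Remove suffix '-dom' from 'freedom' to get root 'free'.

free


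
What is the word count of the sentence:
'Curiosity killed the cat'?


Split into words: Curiosity | killed | the | cat = 4 words.

4


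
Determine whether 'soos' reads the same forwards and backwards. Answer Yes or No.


Forward: 'soos'
Reversed: 'soos'
They are identical.

Yes


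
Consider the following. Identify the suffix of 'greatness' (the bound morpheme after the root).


The word 'greatness' = 'great' (root) + '-ness' (suffix). The suffix is '-ness'.

ness


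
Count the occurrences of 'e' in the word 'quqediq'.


Letter 'e' in 'quqediq': found at position(s) 4 = 1 occurrence(s).

1


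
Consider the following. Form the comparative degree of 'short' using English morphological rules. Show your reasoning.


Apply comparative formation (add -er): 'short' -> 'shorter'.

shorter


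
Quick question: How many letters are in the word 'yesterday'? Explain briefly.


Spell out 'yesterday' and number each letter: y(1), e(2), s(3), t(4), e(5), r(6), d(7), a(8), y(9). Total: 9 letters.

9


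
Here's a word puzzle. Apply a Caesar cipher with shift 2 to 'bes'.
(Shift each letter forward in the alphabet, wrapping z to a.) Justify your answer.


Shift each letter by 2: b -> d, e -> g, s -> u. Result: 'dgu'.

dgu


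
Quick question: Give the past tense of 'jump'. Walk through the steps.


Apply rule: Add -ed. 'jump' becomes 'jumped'.

jumped


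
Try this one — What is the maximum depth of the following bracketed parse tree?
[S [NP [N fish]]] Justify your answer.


Count bracket nesting levels:
'[' at pos 0: depth = 1
'[' at pos 3: depth = 2
'[' at pos 7: depth = 3
Maximum depth reached: 3

3


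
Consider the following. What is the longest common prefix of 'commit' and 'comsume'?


Compare from the start: 3 characters match: 'com'. Mismatch at position 4: 'm' vs 's'.

com


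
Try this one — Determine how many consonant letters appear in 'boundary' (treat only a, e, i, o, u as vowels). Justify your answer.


Consonants in 'boundary': b, n, d, r, y = 5 consonants.

5


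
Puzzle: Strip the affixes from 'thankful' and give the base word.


Remove suffix '-ful' from 'thankful' to get root 'thank'.

thank


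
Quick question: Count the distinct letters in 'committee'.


Unique letters in 'committee': {c, e, i, m, o, t} = 6 distinct letters.

6


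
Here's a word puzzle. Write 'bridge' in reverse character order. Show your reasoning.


Reverse 'bridge' character by character: 'egdirb'.

egdirb


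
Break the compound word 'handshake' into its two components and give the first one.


Split 'handshake' into 'hand' + 'shake'. The first part is 'hand'.

hand


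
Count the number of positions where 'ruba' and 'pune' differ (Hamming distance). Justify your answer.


Alignment:
Position 1: 'r' vs 'p' = DIFFER
Position 2: 'u' vs 'u' = match
Position 3: 'b' vs 'n' = DIFFER
Position 4: 'a' vs 'e' = DIFFER
Total differences: 3

3


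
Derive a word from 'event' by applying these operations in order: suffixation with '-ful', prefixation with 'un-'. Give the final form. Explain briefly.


Step 1: Add suffix '-ful' to 'event' = 'eventful'
Step 2: Add prefix 'un-' to 'eventful' = 'uneventful'

uneventful


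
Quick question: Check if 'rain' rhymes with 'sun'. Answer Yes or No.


Rime (stressed vowel + following sounds) of 'rain': -ain = /eɪn/
Rime of 'sun': -un = /ʌn/
/eɪn/ and /ʌn/ are different ending sounds, so the words do not rhyme.

No


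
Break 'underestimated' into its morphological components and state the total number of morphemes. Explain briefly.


Step 1: Identify prefix: 'under' (meaning: beneath/insufficient)
Step 2: Identify root: 'estimate'
Step 3: Identify suffix(es): 'ed'
Decomposition: under- (prefix: beneath/insufficient) + estimate (root) + -ed (suffix: past)
Total morphemes: 3

3 morphemes (under- (prefix: beneath/insufficient) + estimate (root) + -ed (suffix: past))


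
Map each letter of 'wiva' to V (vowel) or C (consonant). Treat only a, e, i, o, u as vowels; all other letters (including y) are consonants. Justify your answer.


Letter mapping: w = C, i = V, v = C, a = V.

CVCV


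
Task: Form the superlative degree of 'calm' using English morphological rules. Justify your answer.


Apply superlative formation (add -est): 'calm' -> 'calmest'.

calmest


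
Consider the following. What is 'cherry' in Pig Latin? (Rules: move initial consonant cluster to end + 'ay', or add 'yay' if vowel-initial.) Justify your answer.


'cherry': move consonant cluster 'ch' to end and add 'ay': 'errychay'.

errychay


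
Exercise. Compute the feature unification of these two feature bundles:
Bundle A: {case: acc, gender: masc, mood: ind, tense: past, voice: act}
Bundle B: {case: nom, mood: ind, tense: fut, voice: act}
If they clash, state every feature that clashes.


Compare features:
case: A=acc vs B=nom -> CLASH
gender: A=masc vs B=_ -> unified: masc
mood: A=ind vs B=ind -> unified: ind
tense: A=past vs B=fut -> CLASH
voice: A=act vs B=act -> unified: act
Clashes detected on features 'case' (acc vs nom) and 'tense' (past vs fut); unification fails.

CLASH on 'case' (acc vs nom) and 'tense' (past vs fut)


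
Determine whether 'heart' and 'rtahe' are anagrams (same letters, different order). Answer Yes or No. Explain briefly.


Sorted letters of 'heart': 'aehrt'
Sorted letters of 'rtahe': 'aehrt'
They match.

Yes


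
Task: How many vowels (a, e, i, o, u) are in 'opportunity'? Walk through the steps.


Vowels in 'opportunity': o, o, u, i = 4 vowels.

4


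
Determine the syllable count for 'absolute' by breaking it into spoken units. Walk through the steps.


Break 'absolute' into syllables: ab-so-lute -> ab | so | lute = 3 syllables

3 syllables


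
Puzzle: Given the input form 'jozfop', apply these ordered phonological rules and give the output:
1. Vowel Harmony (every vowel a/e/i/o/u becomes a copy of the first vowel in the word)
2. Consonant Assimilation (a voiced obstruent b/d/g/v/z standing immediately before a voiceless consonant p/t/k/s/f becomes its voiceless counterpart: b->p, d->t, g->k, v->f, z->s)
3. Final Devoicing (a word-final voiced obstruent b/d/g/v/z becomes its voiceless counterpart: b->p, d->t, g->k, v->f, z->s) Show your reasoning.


Starting form: 'jozfop'
Rule 1: Vowel Harmony: all vowels already match. No change.
Rule 2: Consonant Assimilation: voiced obstruent before voiceless consonant becomes voiceless ('zf' -> 'sf'). 'jozfop' -> 'josfop'
Rule 3: Final Devoicing: final consonant 'p' is not one of the voiced obstruents b/d/g/v/z. No change.
Final form: 'josfop'

josfop


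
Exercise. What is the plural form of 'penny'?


Apply rule: Change -y to -ies (consonant + y). 'penny' becomes 'pennies'.

pennies


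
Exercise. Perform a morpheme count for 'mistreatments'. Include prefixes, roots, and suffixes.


Decomposition: mis- (prefix) + treat (root) + -ment (suffix) + -s (plural) = 4 morpheme(s)

4 morphemes


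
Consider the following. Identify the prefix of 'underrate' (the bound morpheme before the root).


The word 'underrate' = 'under' (prefix) + 'rate' (root). The prefix is 'under'.

under


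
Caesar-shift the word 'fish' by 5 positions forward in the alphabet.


Shift each letter by 5: f -> k, i -> n, s -> x, h -> m. Result: 'knxm'.

knxm


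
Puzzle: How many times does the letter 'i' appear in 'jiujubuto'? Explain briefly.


Letter 'i' in 'jiujubuto': found at position(s) 2 = 1 occurrence(s).

1


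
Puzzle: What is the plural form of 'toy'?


Apply rule: Add -s. 'toy' becomes 'toys'.

toys


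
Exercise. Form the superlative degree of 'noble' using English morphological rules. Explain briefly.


Apply superlative formation (ends in e: add -st): 'noble' -> 'noblest'.

noblest


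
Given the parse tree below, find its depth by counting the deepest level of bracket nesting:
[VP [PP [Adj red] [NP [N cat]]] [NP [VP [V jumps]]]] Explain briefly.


Count bracket nesting levels:
'[' at pos 0: depth = 1
'[' at pos 4: depth = 2
'[' at pos 8: depth = 3
'[' at pos 18: depth = 3
'[' at pos 22: depth = 4
'[' at pos 32: depth = 2
'[' at pos 36: depth = 3
'[' at pos 40: depth = 4
Maximum depth reached: 4

4


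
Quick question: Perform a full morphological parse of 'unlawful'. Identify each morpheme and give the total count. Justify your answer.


Step 1: Identify prefix: 'un' (meaning: not/reverse)
Step 2: Identify root: 'law'
Step 3: Identify suffix(es): 'ful'
Decomposition: un- (prefix: not/reverse) + law (root) + -ful (suffix: full of)
Total morphemes: 3

3 morphemes (un- (prefix: not/reverse) + law (root) + -ful (suffix: full of))


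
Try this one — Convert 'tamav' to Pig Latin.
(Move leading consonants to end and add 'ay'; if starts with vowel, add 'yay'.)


'tamav': move consonant cluster 't' to end and add 'ay': 'amavtay'.

amavtay


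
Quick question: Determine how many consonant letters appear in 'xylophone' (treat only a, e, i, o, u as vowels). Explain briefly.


Consonants in 'xylophone': x, y, l, p, h, n = 6 consonants.

6


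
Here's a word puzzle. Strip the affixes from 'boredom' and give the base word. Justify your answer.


Remove suffix '-dom' from 'boredom' to get root 'bore'.

bore


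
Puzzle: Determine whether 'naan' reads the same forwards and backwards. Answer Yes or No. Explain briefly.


Forward: 'naan'
Reversed: 'naan'
They are identical.

Yes


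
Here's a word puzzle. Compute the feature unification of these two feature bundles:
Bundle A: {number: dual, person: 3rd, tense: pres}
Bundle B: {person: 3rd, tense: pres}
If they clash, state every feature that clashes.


Compare features:
number: A=dual vs B=_ -> unified: dual
person: A=3rd vs B=3rd -> unified: 3rd
tense: A=pres vs B=pres -> unified: pres
No clashes found.

Unified: {number: dual, person: 3rd, tense: pres}


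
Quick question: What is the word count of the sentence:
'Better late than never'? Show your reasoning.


Split into words: Better | late | than | never = 4 words.

4


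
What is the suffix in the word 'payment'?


The word 'payment' = 'pay' (root) + '-ment' (suffix). The suffix is '-ment'.

ment


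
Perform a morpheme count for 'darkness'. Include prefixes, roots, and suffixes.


Decomposition: dark (root) + -ness (suffix) = 2 morpheme(s)

2 morphemes


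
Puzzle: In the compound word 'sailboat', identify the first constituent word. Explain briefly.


Split 'sailboat' into 'sail' + 'boat'. The first part is 'sail'.

sail


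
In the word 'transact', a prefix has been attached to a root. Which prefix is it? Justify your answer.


The word 'transact' = 'trans' (prefix) + 'act' (root). The prefix is 'trans'.

trans


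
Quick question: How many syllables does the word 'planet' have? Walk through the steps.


Break 'planet' into syllables: plan-et -> plan | et = 2 syllables

2 syllables


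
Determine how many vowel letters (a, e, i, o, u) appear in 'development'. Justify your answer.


Vowels in 'development': e, e, o, e = 4 vowels.

4


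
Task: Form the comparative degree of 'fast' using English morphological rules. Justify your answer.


Apply comparative formation (add -er): 'fast' -> 'faster'.

faster


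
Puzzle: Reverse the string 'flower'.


Reverse 'flower' character by character: 'rewolf'.

rewolf


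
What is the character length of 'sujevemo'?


Spell out 'sujevemo' and number each letter: s(1), u(2), j(3), e(4), v(5), e(6), m(7), o(8). Total: 8 letters.

8


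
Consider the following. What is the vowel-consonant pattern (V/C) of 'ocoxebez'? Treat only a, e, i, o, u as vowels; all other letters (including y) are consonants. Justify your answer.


Letter mapping: o = V, c = C, o = V, x = C, e = V, b = C, e = V, z = C.

VCVCVCVC


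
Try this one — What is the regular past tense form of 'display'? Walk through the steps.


Apply rule: Add -ed. 'display' becomes 'displayed'.

displayed


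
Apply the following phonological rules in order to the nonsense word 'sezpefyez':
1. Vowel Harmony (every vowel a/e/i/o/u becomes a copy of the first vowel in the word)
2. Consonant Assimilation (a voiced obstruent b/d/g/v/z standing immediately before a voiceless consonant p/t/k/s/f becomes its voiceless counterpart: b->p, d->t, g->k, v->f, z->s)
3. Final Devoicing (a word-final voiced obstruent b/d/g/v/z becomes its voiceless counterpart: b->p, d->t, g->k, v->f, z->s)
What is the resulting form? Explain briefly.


Starting form: 'sezpefyez'
Rule 1: Vowel Harmony: all vowels already match. No change.
Rule 2: Consonant Assimilation: voiced obstruent before voiceless consonant becomes voiceless ('zp' -> 'sp'). 'sezpefyez' -> 'sespefyez'
Rule 3: Final Devoicing: word-final voiced obstruent 'z' becomes voiceless 's'. 'sespefyez' -> 'sespefyes'
Final form: 'sespefyes'

sespefyes


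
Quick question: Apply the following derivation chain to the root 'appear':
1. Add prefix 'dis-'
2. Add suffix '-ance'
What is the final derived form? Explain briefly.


Step 1: Add prefix 'dis-' to 'appear' = 'disappear'
Step 2: Add suffix '-ance' to 'disappear' = 'disappearance'

disappearance


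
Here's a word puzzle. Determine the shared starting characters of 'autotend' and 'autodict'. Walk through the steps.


Compare from the start: 4 characters match: 'auto'. Mismatch at position 5: 't' vs 'd'.

auto


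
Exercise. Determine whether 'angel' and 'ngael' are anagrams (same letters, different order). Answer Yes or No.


Sorted letters of 'angel': 'aegln'
Sorted letters of 'ngael': 'aegln'
They match.

Yes


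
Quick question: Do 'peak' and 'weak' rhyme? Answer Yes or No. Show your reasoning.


Rime (stressed vowel + following sounds) of 'peak': -eak = /iːk/
Rime of 'weak': -eak = /iːk/
/iːk/ and /iːk/ are the same ending sound, so the words rhyme.

Yes


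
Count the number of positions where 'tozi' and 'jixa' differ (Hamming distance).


Alignment:
Position 1: 't' vs 'j' = DIFFER
Position 2: 'o' vs 'i' = DIFFER
Position 3: 'z' vs 'x' = DIFFER
Position 4: 'i' vs 'a' = DIFFER
Total differences: 4

4


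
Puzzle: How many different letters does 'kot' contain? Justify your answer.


Unique letters in 'kot': {k, o, t} = 3 distinct letters.

3


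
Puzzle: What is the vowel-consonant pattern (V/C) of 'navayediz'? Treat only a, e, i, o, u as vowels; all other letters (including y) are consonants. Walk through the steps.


Letter mapping: n = C, a = V, v = C, a = V, y = C, e = V, d = C, i = V, z = C.

CVCVCVCVC


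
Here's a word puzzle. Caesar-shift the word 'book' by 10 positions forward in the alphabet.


Shift each letter by 10: b -> l, o -> y, o -> y, k -> u. Result: 'lyyu'.

lyyu


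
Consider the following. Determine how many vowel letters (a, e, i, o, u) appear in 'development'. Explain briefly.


Vowels in 'development': e, e, o, e = 4 vowels.

4


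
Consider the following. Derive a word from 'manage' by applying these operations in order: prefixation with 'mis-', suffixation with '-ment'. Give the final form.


Step 1: Add prefix 'mis-' to 'manage' = 'mismanage'
Step 2: Add suffix '-ment' to 'mismanage' = 'mismanagement'

mismanagement


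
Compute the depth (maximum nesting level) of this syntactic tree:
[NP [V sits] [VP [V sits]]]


Count bracket nesting levels:
'[' at pos 0: depth = 1
'[' at pos 4: depth = 2
'[' at pos 13: depth = 2
'[' at pos 17: depth = 3
Maximum depth reached: 3

3


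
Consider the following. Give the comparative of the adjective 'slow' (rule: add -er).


Apply comparative formation (add -er): 'slow' -> 'slower'.

slower


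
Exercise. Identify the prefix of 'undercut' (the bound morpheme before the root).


The word 'undercut' = 'under' (prefix) + 'cut' (root). The prefix is 'under'.

under


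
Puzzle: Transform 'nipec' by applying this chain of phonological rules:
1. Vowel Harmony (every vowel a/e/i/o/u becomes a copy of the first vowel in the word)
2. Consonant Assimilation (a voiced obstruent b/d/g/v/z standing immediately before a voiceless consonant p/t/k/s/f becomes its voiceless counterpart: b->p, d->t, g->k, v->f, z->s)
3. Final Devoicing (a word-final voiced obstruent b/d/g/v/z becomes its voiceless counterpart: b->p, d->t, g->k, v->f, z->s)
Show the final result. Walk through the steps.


Starting form: 'nipec'
Rule 1: Vowel Harmony: all vowels become 'i' (matching first vowel). 'nipec' -> 'nipic'
Rule 2: Consonant Assimilation: no voiced obstruent (b/d/g/v/z) stands immediately before a voiceless consonant (p/t/k/s/f). No change.
Rule 3: Final Devoicing: final consonant 'c' is not one of the voiced obstruents b/d/g/v/z. No change.
Final form: 'nipic'

nipic


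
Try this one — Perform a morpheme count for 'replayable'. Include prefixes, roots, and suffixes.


Decomposition: re- (prefix) + play (root) + -able (suffix) = 3 morpheme(s)

3 morphemes


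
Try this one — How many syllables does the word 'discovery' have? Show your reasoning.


Break 'discovery' into syllables: dis-cov-er-y -> dis | cov | er | y = 4 syllables

4 syllables


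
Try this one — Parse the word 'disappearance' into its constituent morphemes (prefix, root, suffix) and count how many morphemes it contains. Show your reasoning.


Step 1: Identify prefix: 'dis' (meaning: not/apart)
Step 2: Identify root: 'appear'
Step 3: Identify suffix(es): 'ance'
Decomposition: dis- (prefix: not/apart) + appear (root) + -ance (suffix: state/act)
Total morphemes: 3

3 morphemes (dis- (prefix: not/apart) + appear (root) + -ance (suffix: state/act))


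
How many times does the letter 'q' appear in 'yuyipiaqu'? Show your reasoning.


Letter 'q' in 'yuyipiaqu': found at position(s) 8 = 1 occurrence(s).

1


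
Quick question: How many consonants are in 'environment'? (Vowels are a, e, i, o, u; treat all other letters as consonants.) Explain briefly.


Consonants in 'environment': n, v, r, n, m, n, t = 7 consonants.

7


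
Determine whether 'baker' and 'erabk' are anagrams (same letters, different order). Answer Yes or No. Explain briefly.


Sorted letters of 'baker': 'abekr'
Sorted letters of 'erabk': 'abekr'
They match.

Yes


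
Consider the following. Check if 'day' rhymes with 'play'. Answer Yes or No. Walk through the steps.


Rime (stressed vowel + following sounds) of 'day': -ay = /eɪ/
Rime of 'play': -ay = /eɪ/
/eɪ/ and /eɪ/ are the same ending sound, so the words rhyme.

Yes
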